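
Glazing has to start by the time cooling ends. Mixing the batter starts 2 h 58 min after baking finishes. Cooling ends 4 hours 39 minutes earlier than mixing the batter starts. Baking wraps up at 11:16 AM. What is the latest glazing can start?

Mixing the batter starts at 11:16 AM + 178 min = 2:14 PM.
Cooling ends at 2:14 PM − 279 min = 9:35 AM.
Glazing is bounded by cooling, so the latest it can start is 9:35 AM.

9:35 AM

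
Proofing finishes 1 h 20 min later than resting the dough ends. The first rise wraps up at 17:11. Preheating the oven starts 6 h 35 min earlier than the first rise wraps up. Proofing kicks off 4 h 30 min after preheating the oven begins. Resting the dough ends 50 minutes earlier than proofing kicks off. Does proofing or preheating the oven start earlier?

preheating the oven

Preheating the oven starts at 17:11 − 395 min = 10:36.
Proofing starts at 10:36 + 270 min = 15:06.
Proofing starts at 15:06 and preheating the oven starts at 10:36, so preheating the oven is first.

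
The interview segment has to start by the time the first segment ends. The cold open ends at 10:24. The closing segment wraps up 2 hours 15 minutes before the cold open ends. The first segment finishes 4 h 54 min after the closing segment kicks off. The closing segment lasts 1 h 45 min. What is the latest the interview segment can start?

The closing segment ends at 10:24 − 135 min = 08:09.
The closing segment starts at 08:09 − 105 min = 06:24.
The first segment ends at 06:24 + 294 min = 11:18.
The interview segment is bounded by the first segment, so the latest it can start is 11:18.

11:18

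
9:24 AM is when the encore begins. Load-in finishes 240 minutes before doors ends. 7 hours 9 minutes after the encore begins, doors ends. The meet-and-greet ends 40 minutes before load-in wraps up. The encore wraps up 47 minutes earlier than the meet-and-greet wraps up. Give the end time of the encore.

11:06 AM

Doors ends at 9:24 AM + 429 min = 4:33 PM.
Load-in ends at 4:33 PM − 240 min = 12:33 PM.
The meet-and-greet ends at 12:33 PM − 40 min = 11:53 AM.
The encore ends at 11:53 AM − 47 min = 11:06 AM.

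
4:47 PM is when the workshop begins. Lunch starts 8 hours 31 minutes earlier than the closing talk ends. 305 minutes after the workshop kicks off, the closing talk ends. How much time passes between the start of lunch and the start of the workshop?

The closing talk ends at 4:47 PM + 305 min = 9:52 PM.
Lunch starts at 9:52 PM − 511 min = 1:21 PM.
From 1:21 PM to 4:47 PM is 3 hours 26 minutes.

3 hours 26 minutes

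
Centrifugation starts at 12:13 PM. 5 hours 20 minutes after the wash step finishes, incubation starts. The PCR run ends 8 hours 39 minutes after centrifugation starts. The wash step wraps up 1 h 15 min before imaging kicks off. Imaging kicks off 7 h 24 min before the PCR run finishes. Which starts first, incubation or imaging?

The PCR run ends at 12:13 PM + 519 min = 8:52 PM.
Imaging starts at 8:52 PM − 444 min = 1:28 PM.
The wash step ends at 1:28 PM − 75 min = 12:13 PM.
Incubation starts at 12:13 PM + 320 min = 5:33 PM.
Incubation starts at 5:33 PM and imaging starts at 1:28 PM, so imaging is first.

imaging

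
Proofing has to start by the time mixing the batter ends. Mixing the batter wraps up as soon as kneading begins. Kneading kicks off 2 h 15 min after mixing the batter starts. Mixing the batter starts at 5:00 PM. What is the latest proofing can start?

Kneading starts at 5:00 PM + 135 min = 7:15 PM.
So mixing the batter ends at 7:15 PM.
Proofing is bounded by mixing the batter, so the latest it can start is 7:15 PM.

7:15 PM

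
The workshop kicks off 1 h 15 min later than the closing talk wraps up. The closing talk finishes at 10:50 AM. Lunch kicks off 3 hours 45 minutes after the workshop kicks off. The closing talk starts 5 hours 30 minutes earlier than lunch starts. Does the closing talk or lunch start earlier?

the closing talk

The workshop starts at 10:50 AM + 75 min = 12:05 PM.
Lunch starts at 12:05 PM + 225 min = 3:50 PM.
The closing talk starts at 3:50 PM − 330 min = 10:20 AM.
The closing talk starts at 10:20 AM and lunch starts at 3:50 PM, so the closing talk is first.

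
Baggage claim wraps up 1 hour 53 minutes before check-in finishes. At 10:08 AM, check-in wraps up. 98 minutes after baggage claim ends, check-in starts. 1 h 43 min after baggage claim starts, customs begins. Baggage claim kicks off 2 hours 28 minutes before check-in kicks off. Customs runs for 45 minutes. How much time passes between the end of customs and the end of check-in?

Baggage claim ends at 10:08 AM − 113 min = 8:15 AM.
Check-in starts at 8:15 AM + 98 min = 9:53 AM.
Baggage claim starts at 9:53 AM − 148 min = 7:25 AM.
Customs starts at 7:25 AM + 103 min = 9:08 AM.
Customs ends at 9:08 AM + 45 min = 9:53 AM.
From 9:53 AM to 10:08 AM is 15 minutes.

15 minutes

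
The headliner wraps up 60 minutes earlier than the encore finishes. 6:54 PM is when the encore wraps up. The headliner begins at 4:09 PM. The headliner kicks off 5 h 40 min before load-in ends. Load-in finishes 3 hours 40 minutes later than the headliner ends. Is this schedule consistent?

The headliner ends at 6:54 PM − 60 min = 5:54 PM.
Load-in ends at 5:54 PM + 220 min = 9:34 PM.
The headliner starts at 9:34 PM − 340 min = 3:54 PM.
But the headliner is also said to start at 4:09 PM — a 15-minute conflict.

No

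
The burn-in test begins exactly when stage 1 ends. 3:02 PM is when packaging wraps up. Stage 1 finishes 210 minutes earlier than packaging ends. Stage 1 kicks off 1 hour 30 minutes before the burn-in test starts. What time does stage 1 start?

Stage 1 ends at 3:02 PM − 210 min = 11:32 AM.
So the burn-in test starts at 11:32 AM.
Stage 1 starts at 11:32 AM − 90 min = 10:02 AM.

10:02 AM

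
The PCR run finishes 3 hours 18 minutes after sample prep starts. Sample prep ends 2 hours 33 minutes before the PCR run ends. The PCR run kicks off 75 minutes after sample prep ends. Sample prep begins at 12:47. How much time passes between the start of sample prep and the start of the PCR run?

120 minutes

The PCR run ends at 12:47 + 198 min = 16:05.
Sample prep ends at 16:05 − 153 min = 13:32.
The PCR run starts at 13:32 + 75 min = 14:47.
From 12:47 to 14:47 is 120 minutes.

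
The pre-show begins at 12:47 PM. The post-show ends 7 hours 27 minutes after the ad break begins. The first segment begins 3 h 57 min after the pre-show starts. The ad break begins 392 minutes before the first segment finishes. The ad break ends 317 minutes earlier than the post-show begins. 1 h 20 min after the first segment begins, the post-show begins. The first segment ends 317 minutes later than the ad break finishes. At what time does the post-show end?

6:59 PM

The first segment starts at 12:47 PM + 237 min = 4:44 PM.
The post-show starts at 4:44 PM + 80 min = 6:04 PM.
The ad break ends at 6:04 PM − 317 min = 12:47 PM.
The first segment ends at 12:47 PM + 317 min = 6:04 PM.
The ad break starts at 6:04 PM − 392 min = 11:32 AM.
The post-show ends at 11:32 AM + 447 min = 6:59 PM.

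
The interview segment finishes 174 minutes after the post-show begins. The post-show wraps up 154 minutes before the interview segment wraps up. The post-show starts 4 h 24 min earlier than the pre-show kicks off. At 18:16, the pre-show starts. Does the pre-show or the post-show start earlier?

the post-show

The post-show starts at 18:16 − 264 min = 13:52.
The pre-show starts at 18:16 and the post-show starts at 13:52, so the post-show is first.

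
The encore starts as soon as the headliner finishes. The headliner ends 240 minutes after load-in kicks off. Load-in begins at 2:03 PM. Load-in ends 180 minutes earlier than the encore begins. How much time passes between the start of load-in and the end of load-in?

The headliner ends at 2:03 PM + 240 min = 6:03 PM.
So the encore starts at 6:03 PM.
Load-in ends at 6:03 PM − 180 min = 3:03 PM.
From 2:03 PM to 3:03 PM is 1 hour.

1 hour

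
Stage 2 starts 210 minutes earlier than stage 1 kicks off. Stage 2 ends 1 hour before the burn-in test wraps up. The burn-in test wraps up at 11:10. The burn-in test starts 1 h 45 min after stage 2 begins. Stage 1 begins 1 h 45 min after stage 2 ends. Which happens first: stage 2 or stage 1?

stage 2

Stage 2 ends at 11:10 − 60 min = 10:10.
Stage 1 starts at 10:10 + 105 min = 11:55.
Stage 2 starts at 11:55 − 210 min = 08:25.
Stage 2 starts at 08:25 and stage 1 starts at 11:55, so stage 2 is first.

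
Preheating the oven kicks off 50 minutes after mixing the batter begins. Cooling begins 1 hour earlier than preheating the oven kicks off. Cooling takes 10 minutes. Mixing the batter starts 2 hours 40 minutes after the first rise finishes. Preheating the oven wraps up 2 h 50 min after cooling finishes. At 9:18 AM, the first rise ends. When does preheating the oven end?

2:48 PM

Mixing the batter starts at 9:18 AM + 160 min = 11:58 AM.
Preheating the oven starts at 11:58 AM + 50 min = 12:48 PM.
Cooling starts at 12:48 PM − 60 min = 11:48 AM.
Cooling ends at 11:48 AM + 10 min = 11:58 AM.
Preheating the oven ends at 11:58 AM + 170 min = 2:48 PM.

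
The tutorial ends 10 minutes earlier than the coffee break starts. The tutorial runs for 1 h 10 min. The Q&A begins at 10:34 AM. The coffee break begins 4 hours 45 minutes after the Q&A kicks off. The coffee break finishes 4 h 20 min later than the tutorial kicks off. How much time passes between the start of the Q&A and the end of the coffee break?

465 minutes

The coffee break starts at 10:34 AM + 285 min = 3:19 PM.
The tutorial ends at 3:19 PM − 10 min = 3:09 PM.
The tutorial starts at 3:09 PM − 70 min = 1:59 PM.
The coffee break ends at 1:59 PM + 260 min = 6:19 PM.
From 10:34 AM to 6:19 PM is 465 minutes.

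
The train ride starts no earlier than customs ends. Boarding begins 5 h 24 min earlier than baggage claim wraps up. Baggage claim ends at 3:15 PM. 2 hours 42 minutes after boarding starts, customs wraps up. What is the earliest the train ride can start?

Boarding starts at 3:15 PM − 324 min = 9:51 AM.
Customs ends at 9:51 AM + 162 min = 12:33 PM.
The train ride is bounded by customs, so the earliest it can start is 12:33 PM.

12:33 PM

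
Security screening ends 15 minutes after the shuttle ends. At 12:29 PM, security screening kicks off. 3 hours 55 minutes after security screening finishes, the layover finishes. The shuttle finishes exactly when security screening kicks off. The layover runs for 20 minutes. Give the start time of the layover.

4:19 PM

The shuttle ends at 12:29 PM.
Security screening ends at 12:29 PM + 15 min = 12:44 PM.
The layover ends at 12:44 PM + 235 min = 4:39 PM.
The layover starts at 4:39 PM − 20 min = 4:19 PM.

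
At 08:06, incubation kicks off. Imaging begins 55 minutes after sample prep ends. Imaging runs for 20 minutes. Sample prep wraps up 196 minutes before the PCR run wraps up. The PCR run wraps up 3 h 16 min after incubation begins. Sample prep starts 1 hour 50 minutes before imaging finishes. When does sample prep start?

07:31

The PCR run ends at 08:06 + 196 min = 11:22.
Sample prep ends at 11:22 − 196 min = 08:06.
Imaging starts at 08:06 + 55 min = 09:01.
Imaging ends at 09:01 + 20 min = 09:21.
Sample prep starts at 09:21 − 110 min = 07:31.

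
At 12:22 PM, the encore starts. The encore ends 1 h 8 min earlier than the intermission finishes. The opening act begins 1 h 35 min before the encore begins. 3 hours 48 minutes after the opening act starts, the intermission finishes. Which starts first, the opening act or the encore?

The opening act starts at 12:22 PM − 95 min = 10:47 AM.
The opening act starts at 10:47 AM and the encore starts at 12:22 PM, so the opening act is first.

the opening act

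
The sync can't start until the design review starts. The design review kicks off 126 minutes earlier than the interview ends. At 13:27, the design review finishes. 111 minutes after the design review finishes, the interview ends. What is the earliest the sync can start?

13:12

The interview ends at 13:27 + 111 min = 15:18.
The design review starts at 15:18 − 126 min = 13:12.
The sync is bounded by the design review, so the earliest it can start is 13:12.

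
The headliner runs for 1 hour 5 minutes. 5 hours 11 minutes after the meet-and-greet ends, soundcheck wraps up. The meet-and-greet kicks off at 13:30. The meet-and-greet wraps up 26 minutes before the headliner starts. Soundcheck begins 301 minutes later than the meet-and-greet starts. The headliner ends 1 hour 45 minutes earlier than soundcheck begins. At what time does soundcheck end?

Soundcheck starts at 13:30 + 301 min = 18:31.
The headliner ends at 18:31 − 105 min = 16:46.
The headliner starts at 16:46 − 65 min = 15:41.
The meet-and-greet ends at 15:41 − 26 min = 15:15.
Soundcheck ends at 15:15 + 311 min = 20:26.

20:26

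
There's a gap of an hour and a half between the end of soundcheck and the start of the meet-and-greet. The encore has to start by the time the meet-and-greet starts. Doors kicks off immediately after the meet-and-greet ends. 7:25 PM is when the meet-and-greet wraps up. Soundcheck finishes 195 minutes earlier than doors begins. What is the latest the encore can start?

Doors starts at 7:25 PM.
Soundcheck ends at 7:25 PM − 195 min = 4:10 PM.
The meet-and-greet starts at 4:10 PM + 90 min = 5:40 PM.
The encore is bounded by the meet-and-greet, so the latest it can start is 5:40 PM.

5:40 PM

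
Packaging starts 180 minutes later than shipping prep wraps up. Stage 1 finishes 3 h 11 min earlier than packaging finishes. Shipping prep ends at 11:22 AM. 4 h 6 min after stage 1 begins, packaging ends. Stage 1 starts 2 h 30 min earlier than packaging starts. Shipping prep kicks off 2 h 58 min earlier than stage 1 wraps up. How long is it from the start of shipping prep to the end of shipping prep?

93 minutes

Packaging starts at 11:22 AM + 180 min = 2:22 PM.
Stage 1 starts at 2:22 PM − 150 min = 11:52 AM.
Packaging ends at 11:52 AM + 246 min = 3:58 PM.
Stage 1 ends at 3:58 PM − 191 min = 12:47 PM.
Shipping prep starts at 12:47 PM − 178 min = 9:49 AM.
From 9:49 AM to 11:22 AM is 93 minutes.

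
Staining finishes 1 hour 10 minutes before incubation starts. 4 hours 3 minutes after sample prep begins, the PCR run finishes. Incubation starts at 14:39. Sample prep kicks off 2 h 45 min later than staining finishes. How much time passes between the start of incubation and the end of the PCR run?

Staining ends at 14:39 − 70 min = 13:29.
Sample prep starts at 13:29 + 165 min = 16:14.
The PCR run ends at 16:14 + 243 min = 20:17.
From 14:39 to 20:17 is 5 h 38 min.

5 h 38 min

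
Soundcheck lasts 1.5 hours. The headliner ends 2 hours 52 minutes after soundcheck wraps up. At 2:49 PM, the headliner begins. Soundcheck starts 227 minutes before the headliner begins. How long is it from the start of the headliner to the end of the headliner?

35 minutes

Soundcheck starts at 2:49 PM − 227 min = 11:02 AM.
Soundcheck ends at 11:02 AM + 90 min = 12:32 PM.
The headliner ends at 12:32 PM + 172 min = 3:24 PM.
From 2:49 PM to 3:24 PM is 35 minutes.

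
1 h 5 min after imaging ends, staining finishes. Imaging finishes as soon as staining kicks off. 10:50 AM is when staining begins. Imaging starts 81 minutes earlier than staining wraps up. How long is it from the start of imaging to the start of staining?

Imaging ends at 10:50 AM.
Staining ends at 10:50 AM + 65 min = 11:55 AM.
Imaging starts at 11:55 AM − 81 min = 10:34 AM.
From 10:34 AM to 10:50 AM is 16 minutes.

16 minutes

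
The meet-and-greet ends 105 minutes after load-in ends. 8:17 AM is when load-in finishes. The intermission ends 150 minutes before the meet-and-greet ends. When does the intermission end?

7:32 AM

The meet-and-greet ends at 8:17 AM + 105 min = 10:02 AM.
The intermission ends at 10:02 AM − 150 min = 7:32 AM.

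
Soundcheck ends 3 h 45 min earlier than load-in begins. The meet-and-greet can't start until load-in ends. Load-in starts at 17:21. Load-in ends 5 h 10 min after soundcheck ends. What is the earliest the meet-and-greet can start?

18:46

Soundcheck ends at 17:21 − 225 min = 13:36.
Load-in ends at 13:36 + 310 min = 18:46.
The meet-and-greet is bounded by load-in, so the earliest it can start is 18:46.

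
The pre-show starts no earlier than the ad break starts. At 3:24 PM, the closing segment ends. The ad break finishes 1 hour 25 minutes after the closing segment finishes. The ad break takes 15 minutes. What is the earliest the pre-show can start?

4:34 PM

The ad break ends at 3:24 PM + 85 min = 4:49 PM.
The ad break starts at 4:49 PM − 15 min = 4:34 PM.
The pre-show is bounded by the ad break, so the earliest it can start is 4:34 PM.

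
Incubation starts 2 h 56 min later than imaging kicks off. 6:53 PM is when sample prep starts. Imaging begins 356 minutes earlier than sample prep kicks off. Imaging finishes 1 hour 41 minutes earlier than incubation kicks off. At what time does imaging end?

2:12 PM

Imaging starts at 6:53 PM − 356 min = 12:57 PM.
Incubation starts at 12:57 PM + 176 min = 3:53 PM.
Imaging ends at 3:53 PM − 101 min = 2:12 PM.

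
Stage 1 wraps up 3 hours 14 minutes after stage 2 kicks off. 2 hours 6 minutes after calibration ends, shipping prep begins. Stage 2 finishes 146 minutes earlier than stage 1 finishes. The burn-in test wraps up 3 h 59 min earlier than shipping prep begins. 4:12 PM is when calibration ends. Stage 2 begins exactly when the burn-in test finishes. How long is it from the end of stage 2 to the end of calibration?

Shipping prep starts at 4:12 PM + 126 min = 6:18 PM.
The burn-in test ends at 6:18 PM − 239 min = 2:19 PM.
So stage 2 starts at 2:19 PM.
Stage 1 ends at 2:19 PM + 194 min = 5:33 PM.
Stage 2 ends at 5:33 PM − 146 min = 3:07 PM.
From 3:07 PM to 4:12 PM is 1 h 5 min.

1 h 5 min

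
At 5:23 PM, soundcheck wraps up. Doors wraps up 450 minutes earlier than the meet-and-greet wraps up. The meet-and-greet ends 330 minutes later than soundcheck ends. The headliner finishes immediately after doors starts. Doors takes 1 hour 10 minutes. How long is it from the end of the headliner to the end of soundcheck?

The meet-and-greet ends at 5:23 PM + 330 min = 10:53 PM.
Doors ends at 10:53 PM − 450 min = 3:23 PM.
Doors starts at 3:23 PM − 70 min = 2:13 PM.
So the headliner ends at 2:13 PM.
From 2:13 PM to 5:23 PM is 3 hours 10 minutes.

3 hours 10 minutes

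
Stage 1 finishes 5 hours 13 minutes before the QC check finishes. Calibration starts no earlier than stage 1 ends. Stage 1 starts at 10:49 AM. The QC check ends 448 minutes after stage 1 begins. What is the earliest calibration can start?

The QC check ends at 10:49 AM + 448 min = 6:17 PM.
Stage 1 ends at 6:17 PM − 313 min = 1:04 PM.
Calibration is bounded by stage 1, so the earliest it can start is 1:04 PM.

1:04 PM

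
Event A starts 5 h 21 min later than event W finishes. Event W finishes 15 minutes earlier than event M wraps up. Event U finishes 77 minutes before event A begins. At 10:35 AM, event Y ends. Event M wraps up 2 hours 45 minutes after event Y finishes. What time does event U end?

Event M ends at 10:35 AM + 165 min = 1:20 PM.
Event W ends at 1:20 PM − 15 min = 1:05 PM.
Event A starts at 1:05 PM + 321 min = 6:26 PM.
Event U ends at 6:26 PM − 77 min = 5:09 PM.

5:09 PM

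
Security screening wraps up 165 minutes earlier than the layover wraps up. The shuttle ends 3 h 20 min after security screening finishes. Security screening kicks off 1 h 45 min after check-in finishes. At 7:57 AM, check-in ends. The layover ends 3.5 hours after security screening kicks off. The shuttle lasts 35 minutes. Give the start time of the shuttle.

1:12 PM

Security screening starts at 7:57 AM + 105 min = 9:42 AM.
The layover ends at 9:42 AM + 210 min = 1:12 PM.
Security screening ends at 1:12 PM − 165 min = 10:27 AM.
The shuttle ends at 10:27 AM + 200 min = 1:47 PM.
The shuttle starts at 1:47 PM − 35 min = 1:12 PM.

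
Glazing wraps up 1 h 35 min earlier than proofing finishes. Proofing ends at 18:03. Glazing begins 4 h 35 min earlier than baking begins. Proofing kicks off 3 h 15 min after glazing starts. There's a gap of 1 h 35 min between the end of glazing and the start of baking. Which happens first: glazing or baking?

glazing

Glazing ends at 18:03 − 95 min = 16:28.
Baking starts at 16:28 + 95 min = 18:03.
Glazing starts at 18:03 − 275 min = 13:28.
Glazing starts at 13:28 and baking starts at 18:03, so glazing is first.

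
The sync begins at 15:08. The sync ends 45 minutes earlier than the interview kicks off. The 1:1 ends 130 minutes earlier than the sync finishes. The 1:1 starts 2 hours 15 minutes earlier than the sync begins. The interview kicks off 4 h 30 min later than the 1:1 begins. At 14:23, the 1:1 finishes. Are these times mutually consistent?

No

The 1:1 starts at 15:08 − 135 min = 12:53.
The interview starts at 12:53 + 270 min = 17:23.
The sync ends at 17:23 − 45 min = 16:38.
The 1:1 ends at 16:38 − 130 min = 14:28.
But the 1:1 is also said to end at 14:23 — a 5-minute conflict.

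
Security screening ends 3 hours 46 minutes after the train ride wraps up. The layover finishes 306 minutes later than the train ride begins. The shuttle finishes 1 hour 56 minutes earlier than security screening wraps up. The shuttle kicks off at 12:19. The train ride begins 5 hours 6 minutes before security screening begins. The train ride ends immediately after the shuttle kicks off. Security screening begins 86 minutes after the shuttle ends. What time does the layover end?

15:35

The train ride ends at 12:19.
Security screening ends at 12:19 + 226 min = 16:05.
The shuttle ends at 16:05 − 116 min = 14:09.
Security screening starts at 14:09 + 86 min = 15:35.
The train ride starts at 15:35 − 306 min = 10:29.
The layover ends at 10:29 + 306 min = 15:35.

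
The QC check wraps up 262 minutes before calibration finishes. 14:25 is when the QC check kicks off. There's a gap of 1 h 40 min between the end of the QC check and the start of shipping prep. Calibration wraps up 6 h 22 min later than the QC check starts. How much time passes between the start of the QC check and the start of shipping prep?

Calibration ends at 14:25 + 382 min = 20:47.
The QC check ends at 20:47 − 262 min = 16:25.
Shipping prep starts at 16:25 + 100 min = 18:05.
From 14:25 to 18:05 is 220 minutes.

220 minutes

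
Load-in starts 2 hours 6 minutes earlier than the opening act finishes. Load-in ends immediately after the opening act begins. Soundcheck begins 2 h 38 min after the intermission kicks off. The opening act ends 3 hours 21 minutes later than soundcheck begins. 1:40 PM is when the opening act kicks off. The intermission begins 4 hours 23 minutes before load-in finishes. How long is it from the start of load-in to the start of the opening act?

Load-in ends at 1:40 PM.
The intermission starts at 1:40 PM − 263 min = 9:17 AM.
Soundcheck starts at 9:17 AM + 158 min = 11:55 AM.
The opening act ends at 11:55 AM + 201 min = 3:16 PM.
Load-in starts at 3:16 PM − 126 min = 1:10 PM.
From 1:10 PM to 1:40 PM is half an hour.

half an hour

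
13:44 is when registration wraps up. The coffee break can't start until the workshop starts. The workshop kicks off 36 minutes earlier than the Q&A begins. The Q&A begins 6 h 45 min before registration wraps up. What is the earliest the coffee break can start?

06:23

The Q&A starts at 13:44 − 405 min = 06:59.
The workshop starts at 06:59 − 36 min = 06:23.
The coffee break is bounded by the workshop, so the earliest it can start is 06:23.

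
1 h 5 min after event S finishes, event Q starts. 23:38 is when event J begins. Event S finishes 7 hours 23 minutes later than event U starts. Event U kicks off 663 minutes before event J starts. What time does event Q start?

Event U starts at 23:38 − 663 min = 12:35.
Event S ends at 12:35 + 443 min = 19:58.
Event Q starts at 19:58 + 65 min = 21:03.

21:03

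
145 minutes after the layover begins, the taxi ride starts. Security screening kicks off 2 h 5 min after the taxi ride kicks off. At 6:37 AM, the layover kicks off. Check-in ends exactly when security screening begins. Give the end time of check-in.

The taxi ride starts at 6:37 AM + 145 min = 9:02 AM.
Security screening starts at 9:02 AM + 125 min = 11:07 AM.
So check-in ends at 11:07 AM.

11:07 AM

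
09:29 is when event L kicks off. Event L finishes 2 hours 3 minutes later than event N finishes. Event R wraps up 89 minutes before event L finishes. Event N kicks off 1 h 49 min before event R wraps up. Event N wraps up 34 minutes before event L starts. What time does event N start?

07:40

Event N ends at 09:29 − 34 min = 08:55.
Event L ends at 08:55 + 123 min = 10:58.
Event R ends at 10:58 − 89 min = 09:29.
Event N starts at 09:29 − 109 min = 07:40.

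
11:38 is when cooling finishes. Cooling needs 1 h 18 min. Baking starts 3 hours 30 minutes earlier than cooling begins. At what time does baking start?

06:50

Cooling starts at 11:38 − 78 min = 10:20.
Baking starts at 10:20 − 210 min = 06:50.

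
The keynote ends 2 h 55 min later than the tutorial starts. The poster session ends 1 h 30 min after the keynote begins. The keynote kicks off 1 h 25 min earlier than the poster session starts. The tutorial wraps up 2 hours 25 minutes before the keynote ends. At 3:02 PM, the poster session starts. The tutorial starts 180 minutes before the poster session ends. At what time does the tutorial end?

The keynote starts at 3:02 PM − 85 min = 1:37 PM.
The poster session ends at 1:37 PM + 90 min = 3:07 PM.
The tutorial starts at 3:07 PM − 180 min = 12:07 PM.
The keynote ends at 12:07 PM + 175 min = 3:02 PM.
The tutorial ends at 3:02 PM − 145 min = 12:37 PM.

12:37 PM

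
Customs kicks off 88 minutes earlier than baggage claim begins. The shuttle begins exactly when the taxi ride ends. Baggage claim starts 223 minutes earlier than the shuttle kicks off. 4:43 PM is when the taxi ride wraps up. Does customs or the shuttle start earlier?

The shuttle starts at 4:43 PM.
Baggage claim starts at 4:43 PM − 223 min = 1:00 PM.
Customs starts at 1:00 PM − 88 min = 11:32 AM.
Customs starts at 11:32 AM and the shuttle starts at 4:43 PM, so customs is first.

customs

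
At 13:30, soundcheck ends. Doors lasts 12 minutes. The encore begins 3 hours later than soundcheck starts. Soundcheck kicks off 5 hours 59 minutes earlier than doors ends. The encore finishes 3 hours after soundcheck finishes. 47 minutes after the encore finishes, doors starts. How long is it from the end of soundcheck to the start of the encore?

The encore ends at 13:30 + 180 min = 16:30.
Doors starts at 16:30 + 47 min = 17:17.
Doors ends at 17:17 + 12 min = 17:29.
Soundcheck starts at 17:29 − 359 min = 11:30.
The encore starts at 11:30 + 180 min = 14:30.
From 13:30 to 14:30 is an hour.

an hour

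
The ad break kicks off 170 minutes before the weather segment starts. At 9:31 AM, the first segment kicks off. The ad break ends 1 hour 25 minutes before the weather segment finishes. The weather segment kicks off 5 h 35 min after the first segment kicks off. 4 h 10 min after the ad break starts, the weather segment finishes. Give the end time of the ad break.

The weather segment starts at 9:31 AM + 335 min = 3:06 PM.
The ad break starts at 3:06 PM − 170 min = 12:16 PM.
The weather segment ends at 12:16 PM + 250 min = 4:26 PM.
The ad break ends at 4:26 PM − 85 min = 3:01 PM.

3:01 PM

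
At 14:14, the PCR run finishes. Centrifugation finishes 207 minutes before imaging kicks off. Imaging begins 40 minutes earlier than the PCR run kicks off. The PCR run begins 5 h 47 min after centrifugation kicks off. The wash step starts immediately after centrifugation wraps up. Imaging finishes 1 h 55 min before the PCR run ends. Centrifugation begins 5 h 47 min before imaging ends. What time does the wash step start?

Imaging ends at 14:14 − 115 min = 12:19.
Centrifugation starts at 12:19 − 347 min = 06:32.
The PCR run starts at 06:32 + 347 min = 12:19.
Imaging starts at 12:19 − 40 min = 11:39.
Centrifugation ends at 11:39 − 207 min = 08:12.
So the wash step starts at 08:12.

08:12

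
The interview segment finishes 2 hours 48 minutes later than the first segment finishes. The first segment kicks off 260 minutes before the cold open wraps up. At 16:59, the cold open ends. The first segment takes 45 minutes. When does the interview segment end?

The first segment starts at 16:59 − 260 min = 12:39.
The first segment ends at 12:39 + 45 min = 13:24.
The interview segment ends at 13:24 + 168 min = 16:12.

16:12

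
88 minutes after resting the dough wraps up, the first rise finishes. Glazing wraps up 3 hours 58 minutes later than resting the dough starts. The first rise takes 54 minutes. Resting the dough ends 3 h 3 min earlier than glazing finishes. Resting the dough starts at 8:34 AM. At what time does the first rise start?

Glazing ends at 8:34 AM + 238 min = 12:32 PM.
Resting the dough ends at 12:32 PM − 183 min = 9:29 AM.
The first rise ends at 9:29 AM + 88 min = 10:57 AM.
The first rise starts at 10:57 AM − 54 min = 10:03 AM.

10:03 AM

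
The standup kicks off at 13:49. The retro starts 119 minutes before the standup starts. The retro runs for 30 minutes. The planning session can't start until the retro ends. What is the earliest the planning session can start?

12:20

The retro starts at 13:49 − 119 min = 11:50.
The retro ends at 11:50 + 30 min = 12:20.
The planning session is bounded by the retro, so the earliest it can start is 12:20.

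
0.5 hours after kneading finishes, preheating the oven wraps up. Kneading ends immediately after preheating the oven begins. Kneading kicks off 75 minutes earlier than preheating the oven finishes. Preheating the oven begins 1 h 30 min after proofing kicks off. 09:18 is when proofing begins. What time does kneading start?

10:03

Preheating the oven starts at 09:18 + 90 min = 10:48.
So kneading ends at 10:48.
Preheating the oven ends at 10:48 + 30 min = 11:18.
Kneading starts at 11:18 − 75 min = 10:03.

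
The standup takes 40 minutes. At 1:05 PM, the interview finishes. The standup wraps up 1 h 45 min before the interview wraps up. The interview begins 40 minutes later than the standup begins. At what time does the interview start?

11:20 AM

The standup ends at 1:05 PM − 105 min = 11:20 AM.
The standup starts at 11:20 AM − 40 min = 10:40 AM.
The interview starts at 10:40 AM + 40 min = 11:20 AM.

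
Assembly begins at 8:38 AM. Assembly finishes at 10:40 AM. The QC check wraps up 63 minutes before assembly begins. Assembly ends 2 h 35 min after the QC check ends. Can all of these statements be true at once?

No

The QC check ends at 8:38 AM − 63 min = 7:35 AM.
Assembly ends at 7:35 AM + 155 min = 10:10 AM.
But assembly is also said to end at 10:40 AM — a 30-minute conflict.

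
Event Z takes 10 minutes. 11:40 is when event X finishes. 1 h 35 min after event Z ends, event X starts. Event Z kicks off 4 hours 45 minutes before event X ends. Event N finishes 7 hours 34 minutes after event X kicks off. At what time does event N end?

16:14

Event Z starts at 11:40 − 285 min = 06:55.
Event Z ends at 06:55 + 10 min = 07:05.
Event X starts at 07:05 + 95 min = 08:40.
Event N ends at 08:40 + 454 min = 16:14.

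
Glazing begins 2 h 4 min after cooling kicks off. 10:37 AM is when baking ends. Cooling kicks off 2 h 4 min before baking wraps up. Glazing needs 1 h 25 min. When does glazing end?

12:02 PM

Cooling starts at 10:37 AM − 124 min = 8:33 AM.
Glazing starts at 8:33 AM + 124 min = 10:37 AM.
Glazing ends at 10:37 AM + 85 min = 12:02 PM.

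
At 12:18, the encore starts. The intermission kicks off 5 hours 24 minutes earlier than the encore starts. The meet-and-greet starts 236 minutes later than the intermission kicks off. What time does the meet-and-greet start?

The intermission starts at 12:18 − 324 min = 06:54.
The meet-and-greet starts at 06:54 + 236 min = 10:50.

10:50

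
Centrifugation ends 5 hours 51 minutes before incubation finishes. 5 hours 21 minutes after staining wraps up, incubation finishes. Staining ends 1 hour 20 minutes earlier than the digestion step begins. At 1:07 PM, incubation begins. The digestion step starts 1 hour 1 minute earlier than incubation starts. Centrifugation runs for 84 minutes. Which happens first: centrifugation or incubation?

centrifugation

The digestion step starts at 1:07 PM − 61 min = 12:06 PM.
Staining ends at 12:06 PM − 80 min = 10:46 AM.
Incubation ends at 10:46 AM + 321 min = 4:07 PM.
Centrifugation ends at 4:07 PM − 351 min = 10:16 AM.
Centrifugation starts at 10:16 AM − 84 min = 8:52 AM.
Centrifugation starts at 8:52 AM and incubation starts at 1:07 PM, so centrifugation is first.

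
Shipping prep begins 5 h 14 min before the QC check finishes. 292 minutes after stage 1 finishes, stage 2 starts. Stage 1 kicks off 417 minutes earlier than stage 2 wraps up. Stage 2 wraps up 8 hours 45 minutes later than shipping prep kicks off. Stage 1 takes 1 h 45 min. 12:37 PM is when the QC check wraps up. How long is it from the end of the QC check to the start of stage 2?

Shipping prep starts at 12:37 PM − 314 min = 7:23 AM.
Stage 2 ends at 7:23 AM + 525 min = 4:08 PM.
Stage 1 starts at 4:08 PM − 417 min = 9:11 AM.
Stage 1 ends at 9:11 AM + 105 min = 10:56 AM.
Stage 2 starts at 10:56 AM + 292 min = 3:48 PM.
From 12:37 PM to 3:48 PM is 3 hours 11 minutes.

3 hours 11 minutes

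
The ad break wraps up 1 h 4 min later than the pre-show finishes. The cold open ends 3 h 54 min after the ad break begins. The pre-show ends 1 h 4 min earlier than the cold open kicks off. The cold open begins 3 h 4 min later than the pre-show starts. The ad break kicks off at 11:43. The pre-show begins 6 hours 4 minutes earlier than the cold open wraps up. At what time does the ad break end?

The cold open ends at 11:43 + 234 min = 15:37.
The pre-show starts at 15:37 − 364 min = 09:33.
The cold open starts at 09:33 + 184 min = 12:37.
The pre-show ends at 12:37 − 64 min = 11:33.
The ad break ends at 11:33 + 64 min = 12:37.

12:37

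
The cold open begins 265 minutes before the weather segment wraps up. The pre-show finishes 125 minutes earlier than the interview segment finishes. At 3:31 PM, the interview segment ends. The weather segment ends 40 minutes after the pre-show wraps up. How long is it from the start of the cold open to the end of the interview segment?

5 h 50 min

The pre-show ends at 3:31 PM − 125 min = 1:26 PM.
The weather segment ends at 1:26 PM + 40 min = 2:06 PM.
The cold open starts at 2:06 PM − 265 min = 9:41 AM.
From 9:41 AM to 3:31 PM is 5 h 50 min.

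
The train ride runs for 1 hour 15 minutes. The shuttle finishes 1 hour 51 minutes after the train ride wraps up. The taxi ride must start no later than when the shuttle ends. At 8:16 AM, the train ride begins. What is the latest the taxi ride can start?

The train ride ends at 8:16 AM + 75 min = 9:31 AM.
The shuttle ends at 9:31 AM + 111 min = 11:22 AM.
The taxi ride is bounded by the shuttle, so the latest it can start is 11:22 AM.

11:22 AM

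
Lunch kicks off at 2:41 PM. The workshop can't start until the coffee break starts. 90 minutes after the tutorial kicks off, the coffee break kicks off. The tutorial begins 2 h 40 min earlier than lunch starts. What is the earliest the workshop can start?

The tutorial starts at 2:41 PM − 160 min = 12:01 PM.
The coffee break starts at 12:01 PM + 90 min = 1:31 PM.
The workshop is bounded by the coffee break, so the earliest it can start is 1:31 PM.

1:31 PM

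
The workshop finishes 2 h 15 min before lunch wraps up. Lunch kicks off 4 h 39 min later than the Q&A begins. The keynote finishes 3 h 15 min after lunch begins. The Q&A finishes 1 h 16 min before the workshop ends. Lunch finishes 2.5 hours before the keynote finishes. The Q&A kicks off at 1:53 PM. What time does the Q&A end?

3:46 PM

Lunch starts at 1:53 PM + 279 min = 6:32 PM.
The keynote ends at 6:32 PM + 195 min = 9:47 PM.
Lunch ends at 9:47 PM − 150 min = 7:17 PM.
The workshop ends at 7:17 PM − 135 min = 5:02 PM.
The Q&A ends at 5:02 PM − 76 min = 3:46 PM.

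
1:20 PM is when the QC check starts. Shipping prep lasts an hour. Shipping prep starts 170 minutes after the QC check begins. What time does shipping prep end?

Shipping prep starts at 1:20 PM + 170 min = 4:10 PM.
Shipping prep ends at 4:10 PM + 60 min = 5:10 PM.

5:10 PM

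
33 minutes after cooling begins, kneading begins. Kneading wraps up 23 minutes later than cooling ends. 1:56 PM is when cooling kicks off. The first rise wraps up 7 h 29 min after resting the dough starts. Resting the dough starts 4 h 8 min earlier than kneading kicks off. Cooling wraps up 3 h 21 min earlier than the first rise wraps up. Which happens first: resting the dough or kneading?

resting the dough

Kneading starts at 1:56 PM + 33 min = 2:29 PM.
Resting the dough starts at 2:29 PM − 248 min = 10:21 AM.
Resting the dough starts at 10:21 AM and kneading starts at 2:29 PM, so resting the dough is first.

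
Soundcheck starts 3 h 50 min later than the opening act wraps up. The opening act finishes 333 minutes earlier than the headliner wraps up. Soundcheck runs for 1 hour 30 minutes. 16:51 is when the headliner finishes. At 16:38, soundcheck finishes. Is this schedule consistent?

The opening act ends at 16:51 − 333 min = 11:18.
Soundcheck starts at 11:18 + 230 min = 15:08.
Soundcheck ends at 15:08 + 90 min = 16:38.
That matches the stated 16:38, so the schedule is consistent.

Yes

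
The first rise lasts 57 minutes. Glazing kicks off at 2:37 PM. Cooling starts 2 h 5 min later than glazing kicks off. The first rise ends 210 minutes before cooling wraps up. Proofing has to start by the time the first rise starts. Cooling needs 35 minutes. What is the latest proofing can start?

Cooling starts at 2:37 PM + 125 min = 4:42 PM.
Cooling ends at 4:42 PM + 35 min = 5:17 PM.
The first rise ends at 5:17 PM − 210 min = 1:47 PM.
The first rise starts at 1:47 PM − 57 min = 12:50 PM.
Proofing is bounded by the first rise, so the latest it can start is 12:50 PM.

12:50 PM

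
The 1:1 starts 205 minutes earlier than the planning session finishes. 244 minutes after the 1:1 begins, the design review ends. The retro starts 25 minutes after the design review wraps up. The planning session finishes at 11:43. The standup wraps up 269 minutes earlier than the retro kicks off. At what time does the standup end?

08:18

The 1:1 starts at 11:43 − 205 min = 08:18.
The design review ends at 08:18 + 244 min = 12:22.
The retro starts at 12:22 + 25 min = 12:47.
The standup ends at 12:47 − 269 min = 08:18.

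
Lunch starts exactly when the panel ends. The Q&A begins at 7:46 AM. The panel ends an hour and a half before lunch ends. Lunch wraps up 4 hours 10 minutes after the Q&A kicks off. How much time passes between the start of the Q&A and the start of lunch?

160 minutes

Lunch ends at 7:46 AM + 250 min = 11:56 AM.
The panel ends at 11:56 AM − 90 min = 10:26 AM.
So lunch starts at 10:26 AM.
From 7:46 AM to 10:26 AM is 160 minutes.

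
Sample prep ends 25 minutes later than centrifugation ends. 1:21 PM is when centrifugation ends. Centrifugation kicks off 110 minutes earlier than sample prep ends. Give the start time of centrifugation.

Sample prep ends at 1:21 PM + 25 min = 1:46 PM.
Centrifugation starts at 1:46 PM − 110 min = 11:56 AM.

11:56 AM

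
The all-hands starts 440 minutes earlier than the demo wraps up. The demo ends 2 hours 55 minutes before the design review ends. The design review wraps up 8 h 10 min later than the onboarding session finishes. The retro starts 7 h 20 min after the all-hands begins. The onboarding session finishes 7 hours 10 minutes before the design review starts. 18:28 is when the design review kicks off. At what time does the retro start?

The onboarding session ends at 18:28 − 430 min = 11:18.
The design review ends at 11:18 + 490 min = 19:28.
The demo ends at 19:28 − 175 min = 16:33.
The all-hands starts at 16:33 − 440 min = 09:13.
The retro starts at 09:13 + 440 min = 16:33.

16:33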